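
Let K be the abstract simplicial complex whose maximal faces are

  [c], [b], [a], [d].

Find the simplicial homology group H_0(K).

K has 4 vertices.
rank ∂_0 = 0, rank ∂_1 = 0 ⇒ b_0 = 4 − 0 − 0 = 4. So H_0 = Z^4.

H_0 ≅ Z^4.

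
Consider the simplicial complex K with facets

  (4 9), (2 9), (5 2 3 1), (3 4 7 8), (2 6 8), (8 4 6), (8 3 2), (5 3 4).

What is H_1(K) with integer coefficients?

Take the total order 1 < 2 < 3 < 4 < 5 < 6 < 7 < 8 < 9 on the vertex set. Then K (dimension 3) consists of the simplices:

  0-simplices (9): [1], [2], [3], [4], [5], [6], [7], [8], [9]
  1-simplices (19): [1,2], [1,3], [1,5], [2,3], [2,5], [2,6], [2,8], [2,9], [3,4], [3,5], [3,7], [3,8], [4,5], [4,6], [4,7], [4,8], [4,9], [6,8], [7,8]
  2-simplices (12): [1,2,3], [1,2,5], [1,3,5], [2,3,5], [2,3,8], [2,6,8], [3,4,5], [3,4,7], [3,4,8], [3,7,8], [4,6,8], [4,7,8]
  3-simplices (2): [1,2,3,5], [3,4,7,8]

giving chain groups C_0 ≅ Z^9, C_1 ≅ Z^19, C_2 ≅ Z^12, C_3 ≅ Z^2.

The boundary map ∂_1: C_1 → C_0 maps an edge to its endpoints' difference, ∂[p,q] = q − p. For instance
  ∂[2,6] = [6] − [2].
The 9×19 boundary matrix has rank 8 and Smith normal form diag(1,1,1,1,1,1,1,1).

Boundary ∂_2: C_2 → C_1 sends each 2-simplex [p,q,r] to [q,r] − [p,r] + [p,q]. For instance
  ∂[3,4,7] = [4,7] − [3,7] + [3,4],
  ∂[1,3,5] = [3,5] − [1,5] + [1,3].
The 19×12 boundary matrix has rank 10 and Smith normal form diag(1,1,1,1,1,1,1,1,1,1).

Boundary ∂_3: C_3 → C_2 sends each 3-simplex σ to the alternating sum Σ_i (−1)^i (σ with its i-th vertex removed). For instance
  ∂[1,2,3,5] = [2,3,5] − [1,3,5] + [1,2,5] − [1,2,3],
  ∂[3,4,7,8] = [4,7,8] − [3,7,8] + [3,4,8] − [3,4,7].
The 12×2 boundary matrix has rank 2 and Smith normal form diag(1,1).

Reading off H_k = ker ∂_k / im ∂_{k+1}:

  H_1: rank ker ∂_1 − rank ∂_2 = (19 − 8) − 10 = 1, and the invariant factors of ∂_2 are all 1, so H_1 = Z.

H_1 = Z.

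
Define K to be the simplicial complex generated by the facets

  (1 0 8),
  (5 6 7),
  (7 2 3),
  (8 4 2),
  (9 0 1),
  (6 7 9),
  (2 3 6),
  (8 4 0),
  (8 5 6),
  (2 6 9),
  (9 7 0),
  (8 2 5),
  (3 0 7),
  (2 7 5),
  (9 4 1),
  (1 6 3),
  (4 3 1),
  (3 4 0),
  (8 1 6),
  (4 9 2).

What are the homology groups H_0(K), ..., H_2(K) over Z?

H_0 ≅ Z,  H_1 ≅ Z ⊕ Z/2,  H_2 = 0.

Order the vertices as 0 < 1 < 2 < 3 < 4 < 5 < 6 < 7 < 8 < 9. Listing each simplex with vertices in this order, K has dimension 2 with simplices:

  0-simplices (10): [0], [1], [2], [3], [4], [5], [6], [7], [8], [9]
  1-simplices (30): (30 of them)
  2-simplices (20): (20 of them)

giving chain groups C_0 ≅ Z^10, C_1 ≅ Z^30, C_2 ≅ Z^20.

Boundary ∂_1: C_1 → C_0 is given by ∂[p,q] = [q] − [p]. For instance
  ∂[2,4] = [4] − [2].
The resulting 10×30 matrix has rank 9, and its Smith normal form has invariant factors (1,1,1,1,1,1,1,1,1).

Boundary ∂_2: C_2 → C_1 acts by ∂[p,q,r] = [q,r] − [p,r] + [p,q]. For instance
  ∂[1,3,6] = [3,6] − [1,6] + [1,3],
  ∂[0,1,8] = [1,8] − [0,8] + [0,1].
The 30×20 boundary matrix has rank 20 and Smith normal form diag(1,1,1,1,1,1,1,1,1,1,1,1,1,1,1,1,1,1,1,2).

Computing H_k = (kernel of ∂_k) / (image of ∂_{k+1}):

  H_0: rank C_0 − rank ∂_1 = 10 − 9 = 1, and the invariant factors of ∂_1 are all 1, so H_0 ≅ Z.
  H_1: rank ker ∂_1 − rank ∂_2 = (30 − 9) − 20 = 1, and ∂_2 has invariant factor 2 > 1, so H_1 ≅ Z ⊕ Z/2.
  H_2: rank ker ∂_2 − rank ∂_3 = (20 − 20) − 0 = 0, and there is no ∂_3, so H_2 ≅ 0.

(K is a triangulation of the Klein bottle.)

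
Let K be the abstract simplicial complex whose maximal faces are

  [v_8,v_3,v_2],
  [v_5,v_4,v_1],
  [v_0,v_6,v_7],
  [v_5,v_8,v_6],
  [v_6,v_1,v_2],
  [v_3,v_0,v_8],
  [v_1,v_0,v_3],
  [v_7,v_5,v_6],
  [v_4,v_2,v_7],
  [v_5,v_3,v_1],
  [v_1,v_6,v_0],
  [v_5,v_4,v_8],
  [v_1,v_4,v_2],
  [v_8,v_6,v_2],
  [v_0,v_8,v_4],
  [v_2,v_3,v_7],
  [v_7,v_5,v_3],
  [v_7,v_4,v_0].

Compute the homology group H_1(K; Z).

H_1 = Z^2.

Take the total order v_0 < v_1 < v_2 < v_3 < v_4 < v_5 < v_6 < v_7 < v_8 on the vertex set. Then K (dimension 2) consists of the simplices:

  0-simplices (9): [v_0], [v_1], [v_2], [v_3], [v_4], [v_5], [v_6], [v_7], [v_8]
  1-simplices (27): (27 of them)
  2-simplices (18): (18 of them)

giving chain groups C_0 ≅ Z^9, C_1 ≅ Z^27, C_2 ≅ Z^18.

The boundary map ∂_1: C_1 → C_0 maps an edge to its endpoints' difference, ∂[p,q] = q − p. For instance
  ∂[v_4,v_5] = [v_5] − [v_4].
The 9×27 boundary matrix has rank 8 and Smith normal form diag(1,1,1,1,1,1,1,1).

Boundary ∂_2: C_2 → C_1 sends each 2-simplex [p,q,r] to [q,r] − [p,r] + [p,q]. For instance
  ∂[v_0,v_6,v_7] = [v_6,v_7] − [v_0,v_7] + [v_0,v_6],
  ∂[v_1,v_4,v_5] = [v_4,v_5] − [v_1,v_5] + [v_1,v_4].
The resulting 27×18 matrix has rank 17, and its Smith normal form has invariant factors (1,1,1,1,1,1,1,1,1,1,1,1,1,1,1,1,1).

Now H_k = ker ∂_k / im ∂_{k+1}, so:

  H_1: rank ker ∂_1 − rank ∂_2 = (27 − 8) − 17 = 2, and the invariant factors of ∂_2 are all 1, so H_1 ≅ Z^2.

(K is a triangulation of the torus T^2.)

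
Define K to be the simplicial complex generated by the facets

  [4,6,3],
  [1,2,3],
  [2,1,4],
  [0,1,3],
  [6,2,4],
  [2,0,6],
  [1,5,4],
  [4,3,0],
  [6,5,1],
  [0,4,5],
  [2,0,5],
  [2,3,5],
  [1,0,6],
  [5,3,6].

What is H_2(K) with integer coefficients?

H_2 = Z.

Order the vertices as 0 < 1 < 2 < 3 < 4 < 5 < 6. Listing each simplex with vertices in this order, K has dimension 2 with simplices:

  0-simplices (7): [0], [1], [2], [3], [4], [5], [6]
  1-simplices (21): [0,1], [0,2], [0,3], [0,4], [0,5], [0,6], [1,2], [1,3], [1,4], [1,5], [1,6], [2,3], [2,4], [2,5], [2,6], [3,4], [3,5], [3,6], [4,5], [4,6], [5,6]
  2-simplices (14): [0,1,3], [0,1,6], [0,2,5], [0,2,6], [0,3,4], [0,4,5], [1,2,3], [1,2,4], [1,4,5], [1,5,6], [2,3,5], [2,4,6], [3,4,6], [3,5,6]

Hence C_0 ≅ Z^7, C_1 ≅ Z^21, C_2 ≅ Z^14.

Boundary ∂_1: C_1 → C_0 sends each edge [p,q] (with p < q) to q − p. For instance
  ∂[2,4] = [4] − [2].
The 7×21 boundary matrix has rank 6 and Smith normal form diag(1,1,1,1,1,1).

Boundary ∂_2: C_2 → C_1 sends each 2-simplex [p,q,r] to [q,r] − [p,r] + [p,q]. For instance
  ∂[2,4,6] = [4,6] − [2,6] + [2,4],
  ∂[0,2,6] = [2,6] − [0,6] + [0,2].
As a 21×14 matrix over Z this has rank 13, with invariant factors (1,1,1,1,1,1,1,1,1,1,1,1,1).

Computing H_k = (kernel of ∂_k) / (image of ∂_{k+1}):

  H_2: rank ker ∂_2 − rank ∂_3 = (14 − 13) − 0 = 1, and there is no ∂_3, so H_2 = Z.

(K is a triangulation of the torus T^2.)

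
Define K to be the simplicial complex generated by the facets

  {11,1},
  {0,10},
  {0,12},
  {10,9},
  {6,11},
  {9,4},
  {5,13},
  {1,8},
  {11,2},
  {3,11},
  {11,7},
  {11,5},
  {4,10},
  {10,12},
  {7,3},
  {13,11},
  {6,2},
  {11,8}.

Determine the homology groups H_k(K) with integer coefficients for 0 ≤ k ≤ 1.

Take the total order 0 < 1 < 2 < 3 < 4 < 5 < 6 < 7 < 8 < 9 < 10 < 11 < 12 < 13 on the vertex set. Then K (dimension 1) consists of the simplices:

  0-simplices (14): [0], [1], [2], [3], [4], [5], [6], [7], [8], [9], [10], [11], [12], [13]
  1-simplices (18): [0,10], [0,12], [1,8], [1,11], [2,6], [2,11], [3,7], [3,11], [4,9], [4,10], [5,11], [5,13], [6,11], [7,11], [8,11], [9,10], [10,12], [11,13]

Hence C_0 ≅ Z^14, C_1 ≅ Z^18.

The boundary map ∂_1: C_1 → C_0 sends each edge [p,q] (with p < q) to q − p. For instance
  ∂[10,12] = [12] − [10].
As a 14×18 matrix over Z this has rank 12, with invariant factors (1,1,1,1,1,1,1,1,1,1,1,1).

Now H_k = ker ∂_k / im ∂_{k+1}, so:

  H_0: rank C_0 − rank ∂_1 = 14 − 12 = 2, and the invariant factors of ∂_1 are all 1, so H_0 ≅ Z^2.
  H_1: rank ker ∂_1 − rank ∂_2 = (18 − 12) − 0 = 6, and there is no ∂_2, so H_1 ≅ Z^6.

(K is a triangulation of the disjoint union of a wedge of 4 circles and a wedge of 2 circles.)

H_0 ≅ Z^2,  H_1 ≅ Z^6.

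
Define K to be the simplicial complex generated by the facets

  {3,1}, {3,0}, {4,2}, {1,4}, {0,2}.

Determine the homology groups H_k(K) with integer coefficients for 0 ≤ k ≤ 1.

H_0 = Z,  H_1 = Z.

We work with the vertex ordering 0 < 1 < 2 < 3 < 4. The simplices of K, each written with vertices in increasing order, are:

  0-simplices (5): [0], [1], [2], [3], [4]
  1-simplices (5): [0,2], [0,3], [1,3], [1,4], [2,4]

giving chain groups C_0 ≅ Z^5, C_1 ≅ Z^5.

The boundary map ∂_1: C_1 → C_0 sends each edge [p,q] (with p < q) to q − p.
The resulting 5×5 matrix has rank 4, and its Smith normal form has invariant factors (1,1,1,1).

Now H_k = ker ∂_k / im ∂_{k+1}, so:

  H_0: rank C_0 − rank ∂_1 = 5 − 4 = 1, and the invariant factors of ∂_1 are all 1, so H_0 ≅ Z.
  H_1: rank ker ∂_1 − rank ∂_2 = (5 − 4) − 0 = 1, and there is no ∂_2, so H_1 ≅ Z.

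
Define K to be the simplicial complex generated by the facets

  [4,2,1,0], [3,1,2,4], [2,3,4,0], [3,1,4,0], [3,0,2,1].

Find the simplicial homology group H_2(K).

H_2 = 0.

K has 5 vertices, 10 edges, 10 triangles, 5 3-simplices.
rank ∂_2 = 6, rank ∂_3 = 4 ⇒ b_2 = 10 − 6 − 4 = 0; all invariant factors of ∂_3 are 1 so no torsion. So H_2 = 0.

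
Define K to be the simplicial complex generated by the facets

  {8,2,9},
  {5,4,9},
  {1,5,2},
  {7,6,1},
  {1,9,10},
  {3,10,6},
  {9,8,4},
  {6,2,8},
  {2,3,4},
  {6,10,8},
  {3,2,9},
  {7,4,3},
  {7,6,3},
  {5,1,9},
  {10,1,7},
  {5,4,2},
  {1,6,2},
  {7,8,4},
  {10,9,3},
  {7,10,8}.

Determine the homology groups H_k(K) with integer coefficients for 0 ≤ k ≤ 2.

H_0 = Z,  H_1 = Z ⊕ Z/2Z,  H_2 = 0.

We work with the vertex ordering 1 < 2 < 3 < 4 < 5 < 6 < 7 < 8 < 9 < 10. The simplices of K, each written with vertices in increasing order, are:

  0-simplices (10): [1], [2], [3], [4], [5], [6], [7], [8], [9], [10]
  1-simplices (30): (30 of them)
  2-simplices (20): (20 of them)

Hence C_0 ≅ Z^10, C_1 ≅ Z^30, C_2 ≅ Z^20.

Boundary ∂_1: C_1 → C_0 sends each edge [p,q] (with p < q) to q − p. For instance
  ∂[1,10] = [10] − [1].
The resulting 10×30 matrix has rank 9, and its Smith normal form has invariant factors (1,1,1,1,1,1,1,1,1).

The boundary map ∂_2: C_2 → C_1 acts by ∂[p,q,r] = [q,r] − [p,r] + [p,q]. For instance
  ∂[3,9,10] = [9,10] − [3,10] + [3,9],
  ∂[3,6,7] = [6,7] − [3,7] + [3,6].
The resulting 30×20 matrix has rank 20, and its Smith normal form has invariant factors (1,1,1,1,1,1,1,1,1,1,1,1,1,1,1,1,1,1,1,2).

Computing H_k = (kernel of ∂_k) / (image of ∂_{k+1}):

  H_0: rank C_0 − rank ∂_1 = 10 − 9 = 1, and the invariant factors of ∂_1 are all 1, so H_0 ≅ Z.
  H_1: rank ker ∂_1 − rank ∂_2 = (30 − 9) − 20 = 1, and ∂_2 has invariant factor 2 > 1, so H_1 ≅ Z ⊕ Z/2Z.
  H_2: rank ker ∂_2 − rank ∂_3 = (20 − 20) − 0 = 0, and there is no ∂_3, so H_2 ≅ 0.

As a check, the Euler characteristic is 10 − 30 + 20 = 0, which agrees with 1 − 1 + 0 = 0.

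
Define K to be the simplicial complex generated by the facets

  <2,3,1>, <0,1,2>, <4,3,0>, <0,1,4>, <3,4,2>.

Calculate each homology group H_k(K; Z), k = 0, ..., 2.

H_0 ≅ Z,  H_1 ≅ Z,  H_2 = 0.

We work with the vertex ordering 0 < 1 < 2 < 3 < 4. The simplices of K, each written with vertices in increasing order, are:

  0-simplices (5): [0], [1], [2], [3], [4]
  1-simplices (10): [0,1], [0,2], [0,3], [0,4], [1,2], [1,3], [1,4], [2,3], [2,4], [3,4]
  2-simplices (5): [0,1,2], [0,1,4], [0,3,4], [1,2,3], [2,3,4]

so the chain groups are C_0 ≅ Z^5, C_1 ≅ Z^10, C_2 ≅ Z^5.

Boundary ∂_1: C_1 → C_0 sends each edge [p,q] (with p < q) to q − p. For instance
  ∂[1,3] = [3] − [1].
This gives a 5×10 integer matrix of rank 4; reducing to Smith normal form yields diagonal entries (1,1,1,1).

The boundary map ∂_2: C_2 → C_1 acts by ∂[p,q,r] = [q,r] − [p,r] + [p,q]. For instance
  ∂[1,2,3] = [2,3] − [1,3] + [1,2],
  ∂[0,1,4] = [1,4] − [0,4] + [0,1].
The 10×5 boundary matrix has rank 5 and Smith normal form diag(1,1,1,1,1).

Computing H_k = (kernel of ∂_k) / (image of ∂_{k+1}):

  H_0: rank C_0 − rank ∂_1 = 5 − 4 = 1, and the invariant factors of ∂_1 are all 1, so H_0 = Z.
  H_1: rank ker ∂_1 − rank ∂_2 = (10 − 4) − 5 = 1, and the invariant factors of ∂_2 are all 1, so H_1 = Z.
  H_2: rank ker ∂_2 − rank ∂_3 = (5 − 5) − 0 = 0, and there is no ∂_3, so H_2 = 0.

(K is a triangulation of the Möbius band.)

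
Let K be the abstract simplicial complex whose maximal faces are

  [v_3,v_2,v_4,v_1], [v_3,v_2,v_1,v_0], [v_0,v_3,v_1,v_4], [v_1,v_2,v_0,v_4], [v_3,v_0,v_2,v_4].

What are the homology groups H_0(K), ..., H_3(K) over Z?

Fix the vertex order v_0 < v_1 < v_2 < v_3 < v_4 and write every simplex with vertices in increasing order. Then dim K = 3 and the simplices of K are:

  0-simplices (5): [v_0], [v_1], [v_2], [v_3], [v_4]
  1-simplices (10): [v_0,v_1], [v_0,v_2], [v_0,v_3], [v_0,v_4], [v_1,v_2], [v_1,v_3], [v_1,v_4], [v_2,v_3], [v_2,v_4], [v_3,v_4]
  2-simplices (10): [v_0,v_1,v_2], [v_0,v_1,v_3], [v_0,v_1,v_4], [v_0,v_2,v_3], [v_0,v_2,v_4], [v_0,v_3,v_4], [v_1,v_2,v_3], [v_1,v_2,v_4], [v_1,v_3,v_4], [v_2,v_3,v_4]
  3-simplices (5): [v_0,v_1,v_2,v_3], [v_0,v_1,v_2,v_4], [v_0,v_1,v_3,v_4], [v_0,v_2,v_3,v_4], [v_1,v_2,v_3,v_4]

giving chain groups C_0 ≅ Z^5, C_1 ≅ Z^10, C_2 ≅ Z^10, C_3 ≅ Z^5.

∂_1: C_1 → C_0 sends each edge [p,q] (with p < q) to q − p.
This gives a 5×10 integer matrix of rank 4; reducing to Smith normal form yields diagonal entries (1,1,1,1).

Boundary ∂_2: C_2 → C_1 acts by ∂[p,q,r] = [q,r] − [p,r] + [p,q]. For instance
  ∂[v_1,v_2,v_4] = [v_2,v_4] − [v_1,v_4] + [v_1,v_2],
  ∂[v_0,v_1,v_3] = [v_1,v_3] − [v_0,v_3] + [v_0,v_1].
The resulting 10×10 matrix has rank 6, and its Smith normal form has invariant factors (1,1,1,1,1,1).

∂_3: C_3 → C_2 sends each 3-simplex σ to the alternating sum Σ_i (−1)^i (σ with its i-th vertex removed). For instance
  ∂[v_1,v_2,v_3,v_4] = [v_2,v_3,v_4] − [v_1,v_3,v_4] + [v_1,v_2,v_4] − [v_1,v_2,v_3],
  ∂[v_0,v_1,v_3,v_4] = [v_1,v_3,v_4] − [v_0,v_3,v_4] + [v_0,v_1,v_4] − [v_0,v_1,v_3].
This gives a 10×5 integer matrix of rank 4; reducing to Smith normal form yields diagonal entries (1,1,1,1).

Reading off H_k = ker ∂_k / im ∂_{k+1}:

  H_0: rank C_0 − rank ∂_1 = 5 − 4 = 1, and the invariant factors of ∂_1 are all 1, so H_0 = Z.
  H_1: rank ker ∂_1 − rank ∂_2 = (10 − 4) − 6 = 0, and the invariant factors of ∂_2 are all 1, so H_1 = 0.
  H_2: rank ker ∂_2 − rank ∂_3 = (10 − 6) − 4 = 0, and the invariant factors of ∂_3 are all 1, so H_2 = 0.
  H_3: rank ker ∂_3 − rank ∂_4 = (5 − 4) − 0 = 1, and there is no ∂_4, so H_3 = Z.

(K is a triangulation of the 3-sphere S^3.)

H_0 ≅ Z,  H_1 = 0,  H_2 = 0,  H_3 ≅ Z.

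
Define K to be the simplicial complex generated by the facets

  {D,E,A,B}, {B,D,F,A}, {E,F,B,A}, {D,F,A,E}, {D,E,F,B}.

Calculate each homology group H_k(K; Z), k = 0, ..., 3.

H_0 ≅ Z,  H_1 = 0,  H_2 = 0,  H_3 ≅ Z.

Fix the vertex order A < B < D < E < F and write every simplex with vertices in increasing order. Then dim K = 3 and the simplices of K are:

  0-simplices (5): A, B, D, E, F
  1-simplices (10): AB, AD, AE, AF, BD, BE, BF, DE, DF, EF
  2-simplices (10): ABD, ABE, ABF, ADE, ADF, AEF, BDE, BDF, BEF, DEF
  3-simplices (5): ABDE, ABDF, ABEF, ADEF, BDEF

Hence C_0 ≅ Z^5, C_1 ≅ Z^10, C_2 ≅ Z^10, C_3 ≅ Z^5.

∂_1: C_1 → C_0 is given by ∂[p,q] = [q] − [p]. For instance
  ∂DF = F − D.
The resulting 5×10 matrix has rank 4, and its Smith normal form has invariant factors (1,1,1,1).

∂_2: C_2 → C_1 acts by ∂[p,q,r] = [q,r] − [p,r] + [p,q]. For instance
  ∂BEF = EF − BF + BE,
  ∂ADF = DF − AF + AD.
The 10×10 boundary matrix has rank 6 and Smith normal form diag(1,1,1,1,1,1).

The boundary map ∂_3: C_3 → C_2 sends each 3-simplex σ to the alternating sum Σ_i (−1)^i (σ with its i-th vertex removed). For instance
  ∂ADEF = DEF − AEF + ADF − ADE,
  ∂ABDF = BDF − ADF + ABF − ABD.
This gives a 10×5 integer matrix of rank 4; reducing to Smith normal form yields diagonal entries (1,1,1,1).

Reading off H_k = ker ∂_k / im ∂_{k+1}:

  H_0: rank C_0 − rank ∂_1 = 5 − 4 = 1, and the invariant factors of ∂_1 are all 1, so H_0 ≅ Z.
  H_1: rank ker ∂_1 − rank ∂_2 = (10 − 4) − 6 = 0, and the invariant factors of ∂_2 are all 1, so H_1 ≅ 0.
  H_2: rank ker ∂_2 − rank ∂_3 = (10 − 6) − 4 = 0, and the invariant factors of ∂_3 are all 1, so H_2 ≅ 0.
  H_3: rank ker ∂_3 − rank ∂_4 = (5 − 4) − 0 = 1, and there is no ∂_4, so H_3 ≅ Z.

(K is a triangulation of the 3-sphere S^3.)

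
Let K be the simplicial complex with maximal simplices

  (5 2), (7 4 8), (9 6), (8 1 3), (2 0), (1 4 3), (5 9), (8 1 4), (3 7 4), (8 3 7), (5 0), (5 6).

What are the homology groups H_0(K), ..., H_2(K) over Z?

We work with the vertex ordering 0 < 1 < 2 < 3 < 4 < 5 < 6 < 7 < 8 < 9. The simplices of K, each written with vertices in increasing order, are:

  0-simplices (10): [0], [1], [2], [3], [4], [5], [6], [7], [8], [9]
  1-simplices (15): [0,2], [0,5], [1,3], [1,4], [1,8], [2,5], [3,4], [3,7], [3,8], [4,7], [4,8], [5,6], [5,9], [6,9], [7,8]
  2-simplices (6): [1,3,4], [1,3,8], [1,4,8], [3,4,7], [3,7,8], [4,7,8]

Hence C_0 ≅ Z^10, C_1 ≅ Z^15, C_2 ≅ Z^6.

∂_1: C_1 → C_0 is given by ∂[p,q] = [q] − [p].
The 10×15 boundary matrix has rank 8 and Smith normal form diag(1,1,1,1,1,1,1,1).

The boundary map ∂_2: C_2 → C_1 maps a triangle to the signed sum of its edges. For instance
  ∂[4,7,8] = [7,8] − [4,8] + [4,7],
  ∂[1,3,8] = [3,8] − [1,8] + [1,3].
The 15×6 boundary matrix has rank 5 and Smith normal form diag(1,1,1,1,1).

Computing H_k = (kernel of ∂_k) / (image of ∂_{k+1}):

  H_0: rank C_0 − rank ∂_1 = 10 − 8 = 2, and the invariant factors of ∂_1 are all 1, so H_0 ≅ Z^2.
  H_1: rank ker ∂_1 − rank ∂_2 = (15 − 8) − 5 = 2, and the invariant factors of ∂_2 are all 1, so H_1 ≅ Z^2.
  H_2: rank ker ∂_2 − rank ∂_3 = (6 − 5) − 0 = 1, and there is no ∂_3, so H_2 ≅ Z.

H_0 ≅ Z^2,  H_1 ≅ Z^2,  H_2 ≅ Z.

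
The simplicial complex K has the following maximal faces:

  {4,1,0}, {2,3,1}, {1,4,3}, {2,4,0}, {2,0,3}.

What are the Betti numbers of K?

Fix the vertex order 0 < 1 < 2 < 3 < 4 and write every simplex with vertices in increasing order. Then dim K = 2 and the simplices of K are:

  0-simplices (5): [0], [1], [2], [3], [4]
  1-simplices (10): [0,1], [0,2], [0,3], [0,4], [1,2], [1,3], [1,4], [2,3], [2,4], [3,4]
  2-simplices (5): [0,1,4], [0,2,3], [0,2,4], [1,2,3], [1,3,4]

giving chain groups C_0 ≅ Z^5, C_1 ≅ Z^10, C_2 ≅ Z^5.

The boundary map ∂_1: C_1 → C_0 maps an edge to its endpoints' difference, ∂[p,q] = q − p. For instance
  ∂[0,4] = [4] − [0].
This gives a 5×10 integer matrix of rank 4; reducing to Smith normal form yields diagonal entries (1,1,1,1).

∂_2: C_2 → C_1 sends each 2-simplex [p,q,r] to [q,r] − [p,r] + [p,q]. For instance
  ∂[1,2,3] = [2,3] − [1,3] + [1,2],
  ∂[0,2,3] = [2,3] − [0,3] + [0,2].
As a 10×5 matrix over Z this has rank 5, with invariant factors (1,1,1,1,1).

From H_k ≅ ker(∂_k) / im(∂_{k+1}) we obtain:

  H_0: rank C_0 − rank ∂_1 = 5 − 4 = 1, and the invariant factors of ∂_1 are all 1, so H_0 ≅ Z.
  H_1: rank ker ∂_1 − rank ∂_2 = (10 − 4) − 5 = 1, and the invariant factors of ∂_2 are all 1, so H_1 ≅ Z.
  H_2: rank ker ∂_2 − rank ∂_3 = (5 − 5) − 0 = 0, and there is no ∂_3, so H_2 ≅ 0.

(K is a triangulation of the Möbius band.)

Hence the Betti numbers are b_0 = 1, b_1 = 1, b_2 = 0.

b_0 = 1, b_1 = 1, b_2 = 0.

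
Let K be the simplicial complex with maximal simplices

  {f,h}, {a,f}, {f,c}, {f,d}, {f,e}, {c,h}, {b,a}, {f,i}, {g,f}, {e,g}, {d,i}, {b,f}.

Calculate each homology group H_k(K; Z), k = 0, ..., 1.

H_0 ≅ Z,  H_1 ≅ Z^4.

Fix the vertex order a < b < c < d < e < f < g < h < i and write every simplex with vertices in increasing order. Then dim K = 1 and the simplices of K are:

  0-simplices (9): a, b, c, d, e, f, g, h, i
  1-simplices (12): ab, af, bf, cf, ch, df, di, ef, eg, fg, fh, fi

so the chain groups are C_0 ≅ Z^9, C_1 ≅ Z^12.

Boundary ∂_1: C_1 → C_0 sends each edge [p,q] (with p < q) to q − p.
The 9×12 boundary matrix has rank 8 and Smith normal form diag(1,1,1,1,1,1,1,1).

Now H_k = ker ∂_k / im ∂_{k+1}, so:

  H_0: rank C_0 − rank ∂_1 = 9 − 8 = 1, and the invariant factors of ∂_1 are all 1, so H_0 = Z.
  H_1: rank ker ∂_1 − rank ∂_2 = (12 − 8) − 0 = 4, and there is no ∂_2, so H_1 = Z^4.

(K is a triangulation of a wedge of 4 circles.)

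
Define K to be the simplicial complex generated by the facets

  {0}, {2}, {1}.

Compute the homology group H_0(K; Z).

H_0 ≅ Z^3.

We work with the vertex ordering 0 < 1 < 2. The simplices of K, each written with vertices in increasing order, are:

  0-simplices (3): [0], [1], [2]

giving chain groups C_0 ≅ Z^3.

Reading off H_k = ker ∂_k / im ∂_{k+1}:

  H_0: rank C_0 − rank ∂_1 = 3 − 0 = 3, and there is no ∂_1, so H_0 ≅ Z^3.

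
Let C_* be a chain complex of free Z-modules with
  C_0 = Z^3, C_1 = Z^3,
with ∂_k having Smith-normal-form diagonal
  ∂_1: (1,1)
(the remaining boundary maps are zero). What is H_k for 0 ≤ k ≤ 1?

H_0 ≅ Z,  H_1 ≅ Z.

H_0: b_0 = 3 − 0 − 2 = 1; torsion from ∂_1 factors > 1: none. So H_0 ≅ Z.
H_1: b_1 = 3 − 2 − 0 = 1; torsion from ∂_2 factors > 1: none. So H_1 ≅ Z.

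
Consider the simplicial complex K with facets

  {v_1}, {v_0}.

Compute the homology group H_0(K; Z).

We work with the vertex ordering v_0 < v_1. The simplices of K, each written with vertices in increasing order, are:

  0-simplices (2): [v_0], [v_1]

so the chain groups are C_0 ≅ Z^2.

Reading off H_k = ker ∂_k / im ∂_{k+1}:

  H_0: rank C_0 − rank ∂_1 = 2 − 0 = 2, and there is no ∂_1, so H_0 ≅ Z^2.

H_0 ≅ Z^2.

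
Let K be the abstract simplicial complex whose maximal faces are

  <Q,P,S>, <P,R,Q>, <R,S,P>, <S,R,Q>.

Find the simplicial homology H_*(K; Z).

Fix the vertex order P < Q < R < S and write every simplex with vertices in increasing order. Then dim K = 2 and the simplices of K are:

  0-simplices (4): P, Q, R, S
  1-simplices (6): PQ, PR, PS, QR, QS, RS
  2-simplices (4): PQR, PQS, PRS, QRS

giving chain groups C_0 ≅ Z^4, C_1 ≅ Z^6, C_2 ≅ Z^4.

∂_1: C_1 → C_0 maps an edge to its endpoints' difference, ∂[p,q] = q − p. For instance
  ∂PR = R − P.
This gives a 4×6 integer matrix of rank 3; reducing to Smith normal form yields diagonal entries (1,1,1).

The boundary map ∂_2: C_2 → C_1 sends each 2-simplex [p,q,r] to [q,r] − [p,r] + [p,q]. For instance
  ∂PQS = QS − PS + PQ,
  ∂PRS = RS − PS + PR.
This gives a 6×4 integer matrix of rank 3; reducing to Smith normal form yields diagonal entries (1,1,1).

Now H_k = ker ∂_k / im ∂_{k+1}, so:

  H_0: rank C_0 − rank ∂_1 = 4 − 3 = 1, and the invariant factors of ∂_1 are all 1, so H_0 ≅ Z.
  H_1: rank ker ∂_1 − rank ∂_2 = (6 − 3) − 3 = 0, and the invariant factors of ∂_2 are all 1, so H_1 ≅ 0.
  H_2: rank ker ∂_2 − rank ∂_3 = (4 − 3) − 0 = 1, and there is no ∂_3, so H_2 ≅ Z.

H_0 ≅ Z,  H_1 = 0,  H_2 ≅ Z.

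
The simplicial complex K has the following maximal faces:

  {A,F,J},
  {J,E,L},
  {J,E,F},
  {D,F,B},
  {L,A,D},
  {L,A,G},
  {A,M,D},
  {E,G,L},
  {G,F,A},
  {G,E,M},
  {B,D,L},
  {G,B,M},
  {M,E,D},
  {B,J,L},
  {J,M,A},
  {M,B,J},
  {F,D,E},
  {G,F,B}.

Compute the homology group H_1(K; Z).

H_1 = Z^2.

Fix the vertex order A < B < D < E < F < G < J < L < M and write every simplex with vertices in increasing order. Then dim K = 2 and the simplices of K are:

  0-simplices (9): A, B, D, E, F, G, J, L, M
  1-simplices (27): AD, AF, AG, AJ, AL, AM, BD, BF, BG, BJ, BL, BM, DE, DF, DL, DM, EF, EG, EJ, EL, EM, FG, FJ, GL, GM, JL, JM
  2-simplices (18): ADL, ADM, AFG, AFJ, AGL, AJM, BDF, BDL, BFG, BGM, BJL, BJM, DEF, DEM, EFJ, EGL, EGM, EJL

giving chain groups C_0 ≅ Z^9, C_1 ≅ Z^27, C_2 ≅ Z^18.

The boundary map ∂_1: C_1 → C_0 sends each edge [p,q] (with p < q) to q − p. For instance
  ∂GL = L − G.
The 9×27 boundary matrix has rank 8 and Smith normal form diag(1,1,1,1,1,1,1,1).

Boundary ∂_2: C_2 → C_1 acts by ∂[p,q,r] = [q,r] − [p,r] + [p,q]. For instance
  ∂DEF = EF − DF + DE,
  ∂ADM = DM − AM + AD.
The 27×18 boundary matrix has rank 17 and Smith normal form diag(1,1,1,1,1,1,1,1,1,1,1,1,1,1,1,1,1).

Computing H_k = (kernel of ∂_k) / (image of ∂_{k+1}):

  H_1: rank ker ∂_1 − rank ∂_2 = (27 − 8) − 17 = 2, and the invariant factors of ∂_2 are all 1, so H_1 ≅ Z^2.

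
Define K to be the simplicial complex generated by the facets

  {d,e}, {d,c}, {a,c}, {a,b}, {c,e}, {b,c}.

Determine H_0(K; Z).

Order the vertices as a < b < c < d < e. Listing each simplex with vertices in this order, K has dimension 1 with simplices:

  0-simplices (5): a, b, c, d, e
  1-simplices (6): ab, ac, bc, cd, ce, de

so the chain groups are C_0 ≅ Z^5, C_1 ≅ Z^6.

The boundary map ∂_1: C_1 → C_0 is given by ∂[p,q] = [q] − [p]. For instance
  ∂ab = b − a.
This gives a 5×6 integer matrix of rank 4; reducing to Smith normal form yields diagonal entries (1,1,1,1).

Now H_k = ker ∂_k / im ∂_{k+1}, so:

  H_0: rank C_0 − rank ∂_1 = 5 − 4 = 1, and the invariant factors of ∂_1 are all 1, so H_0 = Z.

(K is a triangulation of a wedge of 2 circles.)

H_0 = Z.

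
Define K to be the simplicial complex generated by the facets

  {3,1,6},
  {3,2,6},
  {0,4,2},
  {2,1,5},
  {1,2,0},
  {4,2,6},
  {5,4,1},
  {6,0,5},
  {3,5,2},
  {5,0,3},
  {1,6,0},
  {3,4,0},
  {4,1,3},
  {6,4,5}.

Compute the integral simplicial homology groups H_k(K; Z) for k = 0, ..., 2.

H_0 ≅ Z,  H_1 ≅ Z^2,  H_2 ≅ Z.

We work with the vertex ordering 0 < 1 < 2 < 3 < 4 < 5 < 6. The simplices of K, each written with vertices in increasing order, are:

  0-simplices (7): [0], [1], [2], [3], [4], [5], [6]
  1-simplices (21): [0,1], [0,2], [0,3], [0,4], [0,5], [0,6], [1,2], [1,3], [1,4], [1,5], [1,6], [2,3], [2,4], [2,5], [2,6], [3,4], [3,5], [3,6], [4,5], [4,6], [5,6]
  2-simplices (14): [0,1,2], [0,1,6], [0,2,4], [0,3,4], [0,3,5], [0,5,6], [1,2,5], [1,3,4], [1,3,6], [1,4,5], [2,3,5], [2,3,6], [2,4,6], [4,5,6]

giving chain groups C_0 ≅ Z^7, C_1 ≅ Z^21, C_2 ≅ Z^14.

The boundary map ∂_1: C_1 → C_0 sends each edge [p,q] (with p < q) to q − p. For instance
  ∂[2,4] = [4] − [2].
This gives a 7×21 integer matrix of rank 6; reducing to Smith normal form yields diagonal entries (1,1,1,1,1,1).

The boundary map ∂_2: C_2 → C_1 acts by ∂[p,q,r] = [q,r] − [p,r] + [p,q]. For instance
  ∂[0,1,2] = [1,2] − [0,2] + [0,1],
  ∂[0,3,5] = [3,5] − [0,5] + [0,3].
This gives a 21×14 integer matrix of rank 13; reducing to Smith normal form yields diagonal entries (1,1,1,1,1,1,1,1,1,1,1,1,1).

Reading off H_k = ker ∂_k / im ∂_{k+1}:

  H_0: rank C_0 − rank ∂_1 = 7 − 6 = 1, and the invariant factors of ∂_1 are all 1, so H_0 = Z.
  H_1: rank ker ∂_1 − rank ∂_2 = (21 − 6) − 13 = 2, and the invariant factors of ∂_2 are all 1, so H_1 = Z^2.
  H_2: rank ker ∂_2 − rank ∂_3 = (14 − 13) − 0 = 1, and there is no ∂_3, so H_2 = Z.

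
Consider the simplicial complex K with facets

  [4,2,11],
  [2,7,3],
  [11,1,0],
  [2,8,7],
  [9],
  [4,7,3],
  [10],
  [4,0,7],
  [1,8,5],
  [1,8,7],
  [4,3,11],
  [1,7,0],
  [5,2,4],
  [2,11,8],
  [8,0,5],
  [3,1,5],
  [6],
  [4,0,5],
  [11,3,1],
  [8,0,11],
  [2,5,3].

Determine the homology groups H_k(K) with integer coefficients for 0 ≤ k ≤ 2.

Order the vertices as 0 < 1 < 2 < 3 < 4 < 5 < 6 < 7 < 8 < 9 < 10 < 11. Listing each simplex with vertices in this order, K has dimension 2 with simplices:

  0-simplices (12): [0], [1], [2], [3], [4], [5], [6], [7], [8], [9], [10], [11]
  1-simplices (27): (27 of them)
  2-simplices (18): (18 of them)

giving chain groups C_0 ≅ Z^12, C_1 ≅ Z^27, C_2 ≅ Z^18.

The boundary map ∂_1: C_1 → C_0 sends each edge [p,q] (with p < q) to q − p.
The resulting 12×27 matrix has rank 8, and its Smith normal form has invariant factors (1,1,1,1,1,1,1,1).

The boundary map ∂_2: C_2 → C_1 acts by ∂[p,q,r] = [q,r] − [p,r] + [p,q]. For instance
  ∂[3,4,11] = [4,11] − [3,11] + [3,4],
  ∂[0,8,11] = [8,11] − [0,11] + [0,8].
This gives a 27×18 integer matrix of rank 18; reducing to Smith normal form yields diagonal entries (1,1,1,1,1,1,1,1,1,1,1,1,1,1,1,1,1,2).

Now H_k = ker ∂_k / im ∂_{k+1}, so:

  H_0: rank C_0 − rank ∂_1 = 12 − 8 = 4, and the invariant factors of ∂_1 are all 1, so H_0 = Z^4.
  H_1: rank ker ∂_1 − rank ∂_2 = (27 − 8) − 18 = 1, and ∂_2 has invariant factor 2 > 1, so H_1 = Z ⊕ Z/2Z.
  H_2: rank ker ∂_2 − rank ∂_3 = (18 − 18) − 0 = 0, and there is no ∂_3, so H_2 = 0.

H_0 = Z^4,  H_1 = Z ⊕ Z/2Z,  H_2 = 0.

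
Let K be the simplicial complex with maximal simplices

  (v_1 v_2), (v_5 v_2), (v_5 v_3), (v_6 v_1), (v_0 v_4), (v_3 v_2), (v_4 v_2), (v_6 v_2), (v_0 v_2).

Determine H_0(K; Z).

H_0 ≅ Z.

We work with the vertex ordering v_0 < v_1 < v_2 < v_3 < v_4 < v_5 < v_6. The simplices of K, each written with vertices in increasing order, are:

  0-simplices (7): [v_0], [v_1], [v_2], [v_3], [v_4], [v_5], [v_6]
  1-simplices (9): [v_0,v_2], [v_0,v_4], [v_1,v_2], [v_1,v_6], [v_2,v_3], [v_2,v_4], [v_2,v_5], [v_2,v_6], [v_3,v_5]

Hence C_0 ≅ Z^7, C_1 ≅ Z^9.

∂_1: C_1 → C_0 maps an edge to its endpoints' difference, ∂[p,q] = q − p. For instance
  ∂[v_2,v_5] = [v_5] − [v_2].
The 7×9 boundary matrix has rank 6 and Smith normal form diag(1,1,1,1,1,1).

From H_k ≅ ker(∂_k) / im(∂_{k+1}) we obtain:

  H_0: rank C_0 − rank ∂_1 = 7 − 6 = 1, and the invariant factors of ∂_1 are all 1, so H_0 = Z.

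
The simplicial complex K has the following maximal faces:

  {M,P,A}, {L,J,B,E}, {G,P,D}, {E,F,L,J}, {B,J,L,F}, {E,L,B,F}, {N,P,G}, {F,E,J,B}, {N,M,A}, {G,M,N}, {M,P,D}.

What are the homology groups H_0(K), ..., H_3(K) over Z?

H_0 = Z^2,  H_1 = Z,  H_2 = 0,  H_3 = Z.

We work with the vertex ordering A < B < D < E < F < G < J < L < M < N < P. The simplices of K, each written with vertices in increasing order, are:

  0-simplices (11): A, B, D, E, F, G, J, L, M, N, P
  1-simplices (22): AM, AN, AP, BE, BF, BJ, BL, DG, DM, DP, EF, EJ, EL, FJ, FL, GM, GN, GP, JL, MN, MP, NP
  2-simplices (16): AMN, AMP, BEF, BEJ, BEL, BFJ, BFL, BJL, DGP, DMP, EFJ, EFL, EJL, FJL, GMN, GNP
  3-simplices (5): BEFJ, BEFL, BEJL, BFJL, EFJL

Hence C_0 ≅ Z^11, C_1 ≅ Z^22, C_2 ≅ Z^16, C_3 ≅ Z^5.

Boundary ∂_1: C_1 → C_0 sends each edge [p,q] (with p < q) to q − p. For instance
  ∂EF = F − E.
The resulting 11×22 matrix has rank 9, and its Smith normal form has invariant factors (1,1,1,1,1,1,1,1,1).

The boundary map ∂_2: C_2 → C_1 acts by ∂[p,q,r] = [q,r] − [p,r] + [p,q]. For instance
  ∂AMN = MN − AN + AM,
  ∂DMP = MP − DP + DM.
As a 22×16 matrix over Z this has rank 12, with invariant factors (1,1,1,1,1,1,1,1,1,1,1,1).

Boundary ∂_3: C_3 → C_2 sends each 3-simplex σ to the alternating sum Σ_i (−1)^i (σ with its i-th vertex removed). For instance
  ∂BEJL = EJL − BJL + BEL − BEJ,
  ∂BEFJ = EFJ − BFJ + BEJ − BEF.
The 16×5 boundary matrix has rank 4 and Smith normal form diag(1,1,1,1).

Now H_k = ker ∂_k / im ∂_{k+1}, so:

  H_0: rank C_0 − rank ∂_1 = 11 − 9 = 2, and the invariant factors of ∂_1 are all 1, so H_0 ≅ Z^2.
  H_1: rank ker ∂_1 − rank ∂_2 = (22 − 9) − 12 = 1, and the invariant factors of ∂_2 are all 1, so H_1 ≅ Z.
  H_2: rank ker ∂_2 − rank ∂_3 = (16 − 12) − 4 = 0, and the invariant factors of ∂_3 are all 1, so H_2 ≅ 0.
  H_3: rank ker ∂_3 − rank ∂_4 = (5 − 4) − 0 = 1, and there is no ∂_4, so H_3 ≅ Z.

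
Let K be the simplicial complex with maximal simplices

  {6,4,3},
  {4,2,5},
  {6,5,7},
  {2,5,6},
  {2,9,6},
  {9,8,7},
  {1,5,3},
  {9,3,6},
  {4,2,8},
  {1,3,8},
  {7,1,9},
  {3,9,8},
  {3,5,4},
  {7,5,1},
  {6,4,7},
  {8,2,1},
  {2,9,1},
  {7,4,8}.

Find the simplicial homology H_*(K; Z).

Fix the vertex order 1 < 2 < 3 < 4 < 5 < 6 < 7 < 8 < 9 and write every simplex with vertices in increasing order. Then dim K = 2 and the simplices of K are:

  0-simplices (9): [1], [2], [3], [4], [5], [6], [7], [8], [9]
  1-simplices (27): (27 of them)
  2-simplices (18): [1,2,8], [1,2,9], [1,3,5], [1,3,8], [1,5,7], [1,7,9], [2,4,5], [2,4,8], [2,5,6], [2,6,9], [3,4,5], [3,4,6], [3,6,9], [3,8,9], [4,6,7], [4,7,8], [5,6,7], [7,8,9]

Hence C_0 ≅ Z^9, C_1 ≅ Z^27, C_2 ≅ Z^18.

The boundary map ∂_1: C_1 → C_0 maps an edge to its endpoints' difference, ∂[p,q] = q − p.
As a 9×27 matrix over Z this has rank 8, with invariant factors (1,1,1,1,1,1,1,1).

∂_2: C_2 → C_1 maps a triangle to the signed sum of its edges. For instance
  ∂[5,6,7] = [6,7] − [5,7] + [5,6],
  ∂[2,6,9] = [6,9] − [2,9] + [2,6].
The 27×18 boundary matrix has rank 18 and Smith normal form diag(1,1,1,1,1,1,1,1,1,1,1,1,1,1,1,1,1,2).

Reading off H_k = ker ∂_k / im ∂_{k+1}:

  H_0: rank C_0 − rank ∂_1 = 9 − 8 = 1, and the invariant factors of ∂_1 are all 1, so H_0 ≅ Z.
  H_1: rank ker ∂_1 − rank ∂_2 = (27 − 8) − 18 = 1, and ∂_2 has invariant factor 2 > 1, so H_1 ≅ Z ⊕ Z_2.
  H_2: rank ker ∂_2 − rank ∂_3 = (18 − 18) − 0 = 0, and there is no ∂_3, so H_2 ≅ 0.

As a check, the Euler characteristic is 9 − 27 + 18 = 0, which agrees with 1 − 1 + 0 = 0.

H_0 ≅ Z,  H_1 ≅ Z ⊕ Z_2,  H_2 = 0.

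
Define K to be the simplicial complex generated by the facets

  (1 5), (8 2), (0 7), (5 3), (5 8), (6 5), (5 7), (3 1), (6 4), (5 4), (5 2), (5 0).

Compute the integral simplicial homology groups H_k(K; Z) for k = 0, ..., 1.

H_0 ≅ Z,  H_1 ≅ Z^4.

Fix the vertex order 0 < 1 < 2 < 3 < 4 < 5 < 6 < 7 < 8 and write every simplex with vertices in increasing order. Then dim K = 1 and the simplices of K are:

  0-simplices (9): [0], [1], [2], [3], [4], [5], [6], [7], [8]
  1-simplices (12): [0,5], [0,7], [1,3], [1,5], [2,5], [2,8], [3,5], [4,5], [4,6], [5,6], [5,7], [5,8]

Hence C_0 ≅ Z^9, C_1 ≅ Z^12.

∂_1: C_1 → C_0 sends each edge [p,q] (with p < q) to q − p. For instance
  ∂[2,8] = [8] − [2].
The resulting 9×12 matrix has rank 8, and its Smith normal form has invariant factors (1,1,1,1,1,1,1,1).

Reading off H_k = ker ∂_k / im ∂_{k+1}:

  H_0: rank C_0 − rank ∂_1 = 9 − 8 = 1, and the invariant factors of ∂_1 are all 1, so H_0 ≅ Z.
  H_1: rank ker ∂_1 − rank ∂_2 = (12 − 8) − 0 = 4, and there is no ∂_2, so H_1 ≅ Z^4.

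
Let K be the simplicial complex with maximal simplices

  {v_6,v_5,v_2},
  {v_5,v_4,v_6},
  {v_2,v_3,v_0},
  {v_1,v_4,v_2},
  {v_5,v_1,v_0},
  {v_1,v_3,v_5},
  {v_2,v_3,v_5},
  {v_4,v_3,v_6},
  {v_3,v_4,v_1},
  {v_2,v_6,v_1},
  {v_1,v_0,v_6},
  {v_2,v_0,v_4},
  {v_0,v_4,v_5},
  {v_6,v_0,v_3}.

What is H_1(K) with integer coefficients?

Fix the vertex order v_0 < v_1 < v_2 < v_3 < v_4 < v_5 < v_6 and write every simplex with vertices in increasing order. Then dim K = 2 and the simplices of K are:

  0-simplices (7): [v_0], [v_1], [v_2], [v_3], [v_4], [v_5], [v_6]
  1-simplices (21): (21 of them)
  2-simplices (14): (14 of them)

giving chain groups C_0 ≅ Z^7, C_1 ≅ Z^21, C_2 ≅ Z^14.

Boundary ∂_1: C_1 → C_0 maps an edge to its endpoints' difference, ∂[p,q] = q − p. For instance
  ∂[v_2,v_4] = [v_4] − [v_2].
As a 7×21 matrix over Z this has rank 6, with invariant factors (1,1,1,1,1,1).

The boundary map ∂_2: C_2 → C_1 sends each 2-simplex [p,q,r] to [q,r] − [p,r] + [p,q]. For instance
  ∂[v_0,v_1,v_5] = [v_1,v_5] − [v_0,v_5] + [v_0,v_1],
  ∂[v_1,v_2,v_4] = [v_2,v_4] − [v_1,v_4] + [v_1,v_2].
This gives a 21×14 integer matrix of rank 13; reducing to Smith normal form yields diagonal entries (1,1,1,1,1,1,1,1,1,1,1,1,1).

From H_k ≅ ker(∂_k) / im(∂_{k+1}) we obtain:

  H_1: rank ker ∂_1 − rank ∂_2 = (21 − 6) − 13 = 2, and the invariant factors of ∂_2 are all 1, so H_1 = Z^2.

H_1 ≅ Z^2.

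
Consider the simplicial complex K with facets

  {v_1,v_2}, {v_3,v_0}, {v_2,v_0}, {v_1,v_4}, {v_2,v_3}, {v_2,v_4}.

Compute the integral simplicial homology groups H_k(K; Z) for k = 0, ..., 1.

Fix the vertex order v_0 < v_1 < v_2 < v_3 < v_4 and write every simplex with vertices in increasing order. Then dim K = 1 and the simplices of K are:

  0-simplices (5): [v_0], [v_1], [v_2], [v_3], [v_4]
  1-simplices (6): [v_0,v_2], [v_0,v_3], [v_1,v_2], [v_1,v_4], [v_2,v_3], [v_2,v_4]

Hence C_0 ≅ Z^5, C_1 ≅ Z^6.

Boundary ∂_1: C_1 → C_0 sends each edge [p,q] (with p < q) to q − p. For instance
  ∂[v_0,v_3] = [v_3] − [v_0].
As a 5×6 matrix over Z this has rank 4, with invariant factors (1,1,1,1).

From H_k ≅ ker(∂_k) / im(∂_{k+1}) we obtain:

  H_0: rank C_0 − rank ∂_1 = 5 − 4 = 1, and the invariant factors of ∂_1 are all 1, so H_0 = Z.
  H_1: rank ker ∂_1 − rank ∂_2 = (6 − 4) − 0 = 2, and there is no ∂_2, so H_1 = Z^2.

H_0 ≅ Z,  H_1 ≅ Z^2.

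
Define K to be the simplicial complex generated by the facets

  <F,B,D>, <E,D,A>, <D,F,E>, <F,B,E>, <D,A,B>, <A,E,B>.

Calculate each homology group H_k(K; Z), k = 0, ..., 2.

H_0 ≅ Z,  H_1 = 0,  H_2 ≅ Z.

We work with the vertex ordering A < B < D < E < F. The simplices of K, each written with vertices in increasing order, are:

  0-simplices (5): A, B, D, E, F
  1-simplices (9): AB, AD, AE, BD, BE, BF, DE, DF, EF
  2-simplices (6): ABD, ABE, ADE, BDF, BEF, DEF

giving chain groups C_0 ≅ Z^5, C_1 ≅ Z^9, C_2 ≅ Z^6.

Boundary ∂_1: C_1 → C_0 sends each edge [p,q] (with p < q) to q − p. For instance
  ∂AB = B − A.
The resulting 5×9 matrix has rank 4, and its Smith normal form has invariant factors (1,1,1,1).

∂_2: C_2 → C_1 sends each 2-simplex [p,q,r] to [q,r] − [p,r] + [p,q]. For instance
  ∂ABE = BE − AE + AB,
  ∂ADE = DE − AE + AD.
The resulting 9×6 matrix has rank 5, and its Smith normal form has invariant factors (1,1,1,1,1).

Now H_k = ker ∂_k / im ∂_{k+1}, so:

  H_0: rank C_0 − rank ∂_1 = 5 − 4 = 1, and the invariant factors of ∂_1 are all 1, so H_0 ≅ Z.
  H_1: rank ker ∂_1 − rank ∂_2 = (9 − 4) − 5 = 0, and the invariant factors of ∂_2 are all 1, so H_1 ≅ 0.
  H_2: rank ker ∂_2 − rank ∂_3 = (6 − 5) − 0 = 1, and there is no ∂_3, so H_2 ≅ Z.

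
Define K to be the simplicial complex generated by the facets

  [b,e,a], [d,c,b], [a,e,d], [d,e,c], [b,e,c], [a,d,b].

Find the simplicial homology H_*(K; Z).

K has 5 vertices, 9 edges, 6 triangles.
rank ∂_0 = 0, rank ∂_1 = 4 ⇒ b_0 = 5 − 0 − 4 = 1; all invariant factors of ∂_1 are 1 so no torsion. So H_0 ≅ Z.
rank ∂_1 = 4, rank ∂_2 = 5 ⇒ b_1 = 9 − 4 − 5 = 0; all invariant factors of ∂_2 are 1 so no torsion. So H_1 ≅ 0.
rank ∂_2 = 5, rank ∂_3 = 0 ⇒ b_2 = 6 − 5 − 0 = 1. So H_2 ≅ Z.

H_0 ≅ Z,  H_1 = 0,  H_2 ≅ Z.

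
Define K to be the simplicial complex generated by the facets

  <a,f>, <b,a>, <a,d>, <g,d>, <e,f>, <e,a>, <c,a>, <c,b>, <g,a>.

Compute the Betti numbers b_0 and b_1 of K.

Fix the vertex order a < b < c < d < e < f < g and write every simplex with vertices in increasing order. Then dim K = 1 and the simplices of K are:

  0-simplices (7): a, b, c, d, e, f, g
  1-simplices (9): ab, ac, ad, ae, af, ag, bc, dg, ef

Hence C_0 ≅ Z^7, C_1 ≅ Z^9.

∂_1: C_1 → C_0 maps an edge to its endpoints' difference, ∂[p,q] = q − p.
This gives a 7×9 integer matrix of rank 6; reducing to Smith normal form yields diagonal entries (1,1,1,1,1,1).

Computing H_k = (kernel of ∂_k) / (image of ∂_{k+1}):

  H_0: rank C_0 − rank ∂_1 = 7 − 6 = 1, and the invariant factors of ∂_1 are all 1, so H_0 ≅ Z.
  H_1: rank ker ∂_1 − rank ∂_2 = (9 − 6) − 0 = 3, and there is no ∂_2, so H_1 ≅ Z^3.

(K is a triangulation of a wedge of 3 circles.)

Hence the Betti numbers are b_0 = 1, b_1 = 3.

b_0 = 1, b_1 = 3.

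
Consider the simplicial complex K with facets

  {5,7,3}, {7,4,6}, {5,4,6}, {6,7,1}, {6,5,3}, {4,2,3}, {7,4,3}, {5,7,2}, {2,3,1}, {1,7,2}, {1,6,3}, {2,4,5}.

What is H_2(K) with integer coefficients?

Fix the vertex order 1 < 2 < 3 < 4 < 5 < 6 < 7 and write every simplex with vertices in increasing order. Then dim K = 2 and the simplices of K are:

  0-simplices (7): [1], [2], [3], [4], [5], [6], [7]
  1-simplices (18): [1,2], [1,3], [1,6], [1,7], [2,3], [2,4], [2,5], [2,7], [3,4], [3,5], [3,6], [3,7], [4,5], [4,6], [4,7], [5,6], [5,7], [6,7]
  2-simplices (12): [1,2,3], [1,2,7], [1,3,6], [1,6,7], [2,3,4], [2,4,5], [2,5,7], [3,4,7], [3,5,6], [3,5,7], [4,5,6], [4,6,7]

Hence C_0 ≅ Z^7, C_1 ≅ Z^18, C_2 ≅ Z^12.

Boundary ∂_1: C_1 → C_0 is given by ∂[p,q] = [q] − [p]. For instance
  ∂[5,7] = [7] − [5].
This gives a 7×18 integer matrix of rank 6; reducing to Smith normal form yields diagonal entries (1,1,1,1,1,1).

∂_2: C_2 → C_1 sends each 2-simplex [p,q,r] to [q,r] − [p,r] + [p,q]. For instance
  ∂[2,5,7] = [5,7] − [2,7] + [2,5],
  ∂[1,2,3] = [2,3] − [1,3] + [1,2].
This gives a 18×12 integer matrix of rank 12; reducing to Smith normal form yields diagonal entries (1,1,1,1,1,1,1,1,1,1,1,2).

Now H_k = ker ∂_k / im ∂_{k+1}, so:

  H_2: rank ker ∂_2 − rank ∂_3 = (12 − 12) − 0 = 0, and there is no ∂_3, so H_2 = 0.

(K is a triangulation of the real projective plane RP^2.)

H_2 ≅ 0.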